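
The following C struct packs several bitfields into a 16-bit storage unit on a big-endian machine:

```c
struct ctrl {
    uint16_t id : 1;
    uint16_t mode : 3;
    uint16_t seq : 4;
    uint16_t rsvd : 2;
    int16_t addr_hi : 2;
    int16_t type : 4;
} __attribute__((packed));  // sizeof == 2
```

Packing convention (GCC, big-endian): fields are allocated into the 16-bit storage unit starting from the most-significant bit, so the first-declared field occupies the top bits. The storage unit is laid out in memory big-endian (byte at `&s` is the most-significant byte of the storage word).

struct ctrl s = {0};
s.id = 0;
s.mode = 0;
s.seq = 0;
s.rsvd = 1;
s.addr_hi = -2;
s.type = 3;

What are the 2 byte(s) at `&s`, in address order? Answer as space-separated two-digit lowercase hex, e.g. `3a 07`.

[15+:1] id=0 & 0x1 = 0x0; word=0x0000
[12+:3] mode=0 & 0x7 = 0x0; word=0x0000
[8+:4] seq=0 & 0xf = 0x0; word=0x0000
[6+:2] rsvd=1 & 0x3 = 0x1; word=0x0040
[4+:2] addr_hi=-2 & 0x3 = 0x2; word=0x0060
[0+:4] type=3 & 0xf = 0x3; word=0x0063
word = 0x0063 → big-endian bytes:
  [0]=0x00  [1]=0x63

00 63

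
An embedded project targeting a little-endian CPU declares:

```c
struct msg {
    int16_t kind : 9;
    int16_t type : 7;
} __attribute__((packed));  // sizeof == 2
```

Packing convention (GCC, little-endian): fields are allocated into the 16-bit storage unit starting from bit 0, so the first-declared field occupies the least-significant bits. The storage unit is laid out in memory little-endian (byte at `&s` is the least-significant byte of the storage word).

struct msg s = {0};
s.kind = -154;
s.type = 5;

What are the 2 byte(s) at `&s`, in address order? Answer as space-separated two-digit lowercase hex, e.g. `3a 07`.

66 0b

kind (9b) val=-154 bits=0x166 at bit 0: 0x0166
type (7b) val=5 bits=0x5 at bit 9: 0x0b66
word = 0x0b66 → little-endian bytes:
  [0]=0x66  [1]=0x0b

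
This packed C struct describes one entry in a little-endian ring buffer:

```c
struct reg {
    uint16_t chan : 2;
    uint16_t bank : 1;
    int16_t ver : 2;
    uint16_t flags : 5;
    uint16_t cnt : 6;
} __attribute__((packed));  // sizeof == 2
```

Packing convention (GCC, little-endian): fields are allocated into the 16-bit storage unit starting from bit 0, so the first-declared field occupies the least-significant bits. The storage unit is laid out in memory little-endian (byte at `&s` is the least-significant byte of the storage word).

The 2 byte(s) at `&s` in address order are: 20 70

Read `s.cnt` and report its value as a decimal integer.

28

[0]=0x20 [1]=0x70 (little-endian) → word 0x7020
chan [0+:2] = (word>>0) & 0x3 = 0
bank [2+:1] = (word>>2) & 0x1 = 0
ver [3+:2] = (word>>3) & 0x3 = 0
flags [5+:5] = (word>>5) & 0x1f = 1
cnt [10+:6] = (word>>10) & 0x3f = 28  ←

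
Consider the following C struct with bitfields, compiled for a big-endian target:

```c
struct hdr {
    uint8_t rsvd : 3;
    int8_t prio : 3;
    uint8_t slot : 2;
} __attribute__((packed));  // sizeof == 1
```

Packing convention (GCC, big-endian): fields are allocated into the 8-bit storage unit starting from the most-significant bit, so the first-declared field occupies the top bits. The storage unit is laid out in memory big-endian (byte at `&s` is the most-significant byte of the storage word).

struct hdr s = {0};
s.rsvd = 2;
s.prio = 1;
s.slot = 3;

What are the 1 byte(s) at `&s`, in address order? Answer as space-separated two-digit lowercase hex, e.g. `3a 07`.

rsvd:3 = 2 → 0x2 << 5 → word 0x40
prio:3 = 1 → 0x1 << 2 → word 0x44
slot:2 = 3 → 0x3 << 0 → word 0x47
word = 0x47 → big-endian bytes:
  [0]=0x47

47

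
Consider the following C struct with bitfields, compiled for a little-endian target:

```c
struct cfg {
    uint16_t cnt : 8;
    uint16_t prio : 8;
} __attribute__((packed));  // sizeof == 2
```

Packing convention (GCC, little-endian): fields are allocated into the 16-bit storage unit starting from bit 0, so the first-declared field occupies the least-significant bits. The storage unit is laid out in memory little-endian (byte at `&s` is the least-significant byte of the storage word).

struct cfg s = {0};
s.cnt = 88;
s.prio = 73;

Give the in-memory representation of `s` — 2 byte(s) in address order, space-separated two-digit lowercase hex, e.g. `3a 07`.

58 49

cnt:8 = 88 → 0x58 << 0 → word 0x0058
prio:8 = 73 → 0x49 << 8 → word 0x4958
word = 0x4958 → little-endian bytes:
  [0]=0x58  [1]=0x49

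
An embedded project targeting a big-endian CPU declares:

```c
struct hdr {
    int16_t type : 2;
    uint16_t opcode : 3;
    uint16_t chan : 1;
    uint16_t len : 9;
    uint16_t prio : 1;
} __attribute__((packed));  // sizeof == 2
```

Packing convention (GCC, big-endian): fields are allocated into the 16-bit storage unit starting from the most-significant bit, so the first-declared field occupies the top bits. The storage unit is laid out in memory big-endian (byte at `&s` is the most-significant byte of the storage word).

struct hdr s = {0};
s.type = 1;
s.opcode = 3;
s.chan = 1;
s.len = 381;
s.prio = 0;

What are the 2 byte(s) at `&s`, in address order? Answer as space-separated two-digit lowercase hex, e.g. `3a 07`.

5e fa

[14+:2] type=1 & 0x3 = 0x1; word=0x4000
[11+:3] opcode=3 & 0x7 = 0x3; word=0x5800
[10+:1] chan=1 & 0x1 = 0x1; word=0x5c00
[1+:9] len=381 & 0x1ff = 0x17d; word=0x5efa
[0+:1] prio=0 & 0x1 = 0x0; word=0x5efa
word = 0x5efa → big-endian bytes:
  [0]=0x5e  [1]=0xfa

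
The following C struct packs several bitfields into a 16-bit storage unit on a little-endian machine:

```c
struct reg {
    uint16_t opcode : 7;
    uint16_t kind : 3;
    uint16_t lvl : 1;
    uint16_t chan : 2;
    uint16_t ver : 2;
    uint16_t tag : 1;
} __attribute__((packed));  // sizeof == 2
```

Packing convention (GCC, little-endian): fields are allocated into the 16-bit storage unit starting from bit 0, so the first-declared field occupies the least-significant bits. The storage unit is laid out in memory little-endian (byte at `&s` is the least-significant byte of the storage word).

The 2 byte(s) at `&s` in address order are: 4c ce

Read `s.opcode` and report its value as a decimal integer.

[0]=0x4c [1]=0xce (little-endian) → word 0xce4c
opcode:7 @ bit 0 → (0xce4c>>0)&0x7f = 0x4c  ←
kind:3 @ bit 7 → (0xce4c>>7)&0x7 = 0x4
lvl:1 @ bit 10 → (0xce4c>>10)&0x1 = 0x1
chan:2 @ bit 11 → (0xce4c>>11)&0x3 = 0x1
ver:2 @ bit 13 → (0xce4c>>13)&0x3 = 0x2
tag:1 @ bit 15 → (0xce4c>>15)&0x1 = 0x1

76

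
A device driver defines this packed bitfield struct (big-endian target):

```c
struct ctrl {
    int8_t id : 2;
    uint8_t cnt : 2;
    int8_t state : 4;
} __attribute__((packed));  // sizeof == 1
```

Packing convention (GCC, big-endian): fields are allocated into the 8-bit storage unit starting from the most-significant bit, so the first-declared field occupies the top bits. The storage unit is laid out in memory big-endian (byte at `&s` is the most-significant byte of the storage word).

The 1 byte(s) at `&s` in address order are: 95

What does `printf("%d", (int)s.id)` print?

[0]=0x95 (big-endian) → word 0x95
id:2 @ bit 6 → (0x95>>6)&0x3 = 0x2  ←
cnt:2 @ bit 4 → (0x95>>4)&0x3 = 0x1
state:4 @ bit 0 → (0x95>>0)&0xf = 0x5
id signed 2b, MSB=1: 2 - 4 = -2

-2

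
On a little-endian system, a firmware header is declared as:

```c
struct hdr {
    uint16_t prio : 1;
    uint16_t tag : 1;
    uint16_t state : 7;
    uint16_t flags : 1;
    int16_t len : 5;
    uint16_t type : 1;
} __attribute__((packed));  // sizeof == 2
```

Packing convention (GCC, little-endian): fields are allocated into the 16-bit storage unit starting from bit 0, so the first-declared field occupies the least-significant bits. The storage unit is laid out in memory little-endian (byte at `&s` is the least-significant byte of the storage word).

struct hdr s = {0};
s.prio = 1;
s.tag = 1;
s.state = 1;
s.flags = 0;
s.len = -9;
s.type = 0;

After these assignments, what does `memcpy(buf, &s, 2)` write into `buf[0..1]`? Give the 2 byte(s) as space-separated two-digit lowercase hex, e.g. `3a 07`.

07 5c

[0+:1] prio=1 & 0x1 = 0x1; word=0x0001
[1+:1] tag=1 & 0x1 = 0x1; word=0x0003
[2+:7] state=1 & 0x7f = 0x1; word=0x0007
[9+:1] flags=0 & 0x1 = 0x0; word=0x0007
[10+:5] len=-9 & 0x1f = 0x17; word=0x5c07
[15+:1] type=0 & 0x1 = 0x0; word=0x5c07
word = 0x5c07 → little-endian bytes:
  [0]=0x07  [1]=0x5c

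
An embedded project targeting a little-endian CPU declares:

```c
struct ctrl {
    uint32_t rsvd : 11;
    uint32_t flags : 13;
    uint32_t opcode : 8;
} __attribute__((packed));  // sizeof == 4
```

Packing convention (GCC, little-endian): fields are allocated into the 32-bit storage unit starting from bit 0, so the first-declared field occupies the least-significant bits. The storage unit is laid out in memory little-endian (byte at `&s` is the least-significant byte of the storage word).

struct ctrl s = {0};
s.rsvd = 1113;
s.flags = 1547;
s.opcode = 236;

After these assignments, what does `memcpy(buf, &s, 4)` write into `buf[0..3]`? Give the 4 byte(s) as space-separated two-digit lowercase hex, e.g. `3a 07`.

rsvd:11 = 1113 → 0x459 << 0 → word 0x00000459
flags:13 = 1547 → 0x60b << 11 → word 0x00305c59
opcode:8 = 236 → 0xec << 24 → word 0xec305c59
word = 0xec305c59 → little-endian bytes:
  [0]=0x59  [1]=0x5c  [2]=0x30  [3]=0xec

59 5c 30 ec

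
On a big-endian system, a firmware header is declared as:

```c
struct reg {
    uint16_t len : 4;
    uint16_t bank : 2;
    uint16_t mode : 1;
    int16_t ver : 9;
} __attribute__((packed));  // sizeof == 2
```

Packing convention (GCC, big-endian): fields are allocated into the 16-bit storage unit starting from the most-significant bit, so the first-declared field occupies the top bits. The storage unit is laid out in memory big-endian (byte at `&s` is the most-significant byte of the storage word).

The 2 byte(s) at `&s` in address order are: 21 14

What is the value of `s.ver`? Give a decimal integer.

-236

[0]=0x21 [1]=0x14 (big-endian) → word 0x2114
len:4 @ bit 12 → (0x2114>>12)&0xf = 0x2
bank:2 @ bit 10 → (0x2114>>10)&0x3 = 0x0
mode:1 @ bit 9 → (0x2114>>9)&0x1 = 0x0
ver:9 @ bit 0 → (0x2114>>0)&0x1ff = 0x114  ←
ver signed 9b, MSB=1: 276 - 512 = -236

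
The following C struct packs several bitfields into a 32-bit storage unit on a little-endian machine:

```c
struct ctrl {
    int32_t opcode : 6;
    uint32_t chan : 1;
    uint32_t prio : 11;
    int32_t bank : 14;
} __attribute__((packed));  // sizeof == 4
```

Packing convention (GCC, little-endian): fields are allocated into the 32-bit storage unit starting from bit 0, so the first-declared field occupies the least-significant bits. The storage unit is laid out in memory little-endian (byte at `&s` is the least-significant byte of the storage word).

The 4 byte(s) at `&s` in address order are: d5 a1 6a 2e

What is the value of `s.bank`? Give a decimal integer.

[0]=0xd5 [1]=0xa1 [2]=0x6a [3]=0x2e (little-endian) → word 0x2e6aa1d5
opcode:6 @ bit 0 → (0x2e6aa1d5>>0)&0x3f = 0x15
chan:1 @ bit 6 → (0x2e6aa1d5>>6)&0x1 = 0x1
prio:11 @ bit 7 → (0x2e6aa1d5>>7)&0x7ff = 0x543
bank:14 @ bit 18 → (0x2e6aa1d5>>18)&0x3fff = 0xb9a  ←
bank signed 14b, MSB=0: value = 2970

2970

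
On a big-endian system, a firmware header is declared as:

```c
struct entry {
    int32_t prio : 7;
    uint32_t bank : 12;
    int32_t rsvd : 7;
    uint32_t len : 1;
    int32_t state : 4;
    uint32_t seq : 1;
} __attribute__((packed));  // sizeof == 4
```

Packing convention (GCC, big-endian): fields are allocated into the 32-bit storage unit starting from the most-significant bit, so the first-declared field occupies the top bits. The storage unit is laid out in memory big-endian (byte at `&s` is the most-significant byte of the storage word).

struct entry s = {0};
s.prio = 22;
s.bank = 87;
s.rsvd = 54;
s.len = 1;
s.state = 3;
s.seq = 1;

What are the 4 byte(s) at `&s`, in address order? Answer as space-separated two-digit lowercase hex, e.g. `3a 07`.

2c 0a ed a7

[25+:7] prio=22 & 0x7f = 0x16; word=0x2c000000
[13+:12] bank=87 & 0xfff = 0x57; word=0x2c0ae000
[6+:7] rsvd=54 & 0x7f = 0x36; word=0x2c0aed80
[5+:1] len=1 & 0x1 = 0x1; word=0x2c0aeda0
[1+:4] state=3 & 0xf = 0x3; word=0x2c0aeda6
[0+:1] seq=1 & 0x1 = 0x1; word=0x2c0aeda7
word = 0x2c0aeda7 → big-endian bytes:
  [0]=0x2c  [1]=0x0a  [2]=0xed  [3]=0xa7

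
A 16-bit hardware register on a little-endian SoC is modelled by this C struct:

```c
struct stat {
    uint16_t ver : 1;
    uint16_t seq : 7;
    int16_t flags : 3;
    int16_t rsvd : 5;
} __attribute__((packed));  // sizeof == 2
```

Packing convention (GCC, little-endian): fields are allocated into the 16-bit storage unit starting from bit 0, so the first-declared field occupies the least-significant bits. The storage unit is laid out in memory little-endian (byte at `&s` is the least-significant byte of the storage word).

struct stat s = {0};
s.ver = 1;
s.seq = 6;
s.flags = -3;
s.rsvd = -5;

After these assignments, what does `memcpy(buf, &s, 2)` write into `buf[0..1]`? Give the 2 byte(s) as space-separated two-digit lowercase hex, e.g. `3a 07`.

0d dd

ver (1b) val=1 bits=0x1 at bit 0: 0x0001
seq (7b) val=6 bits=0x6 at bit 1: 0x000d
flags (3b) val=-3 bits=0x5 at bit 8: 0x050d
rsvd (5b) val=-5 bits=0x1b at bit 11: 0xdd0d
word = 0xdd0d → little-endian bytes:
  [0]=0x0d  [1]=0xdd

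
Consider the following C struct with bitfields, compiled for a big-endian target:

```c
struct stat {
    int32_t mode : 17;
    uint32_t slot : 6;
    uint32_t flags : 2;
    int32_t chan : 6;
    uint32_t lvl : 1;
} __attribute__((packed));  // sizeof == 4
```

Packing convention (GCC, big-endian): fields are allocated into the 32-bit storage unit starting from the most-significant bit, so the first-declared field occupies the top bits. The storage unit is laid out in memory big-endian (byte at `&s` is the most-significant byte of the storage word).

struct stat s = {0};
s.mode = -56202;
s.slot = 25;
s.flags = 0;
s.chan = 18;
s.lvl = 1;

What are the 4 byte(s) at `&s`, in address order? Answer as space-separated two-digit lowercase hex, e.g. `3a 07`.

92 3b 32 25

mode (17b) val=-56202 bits=0x12476 at bit 15: 0x923b0000
slot (6b) val=25 bits=0x19 at bit 9: 0x923b3200
flags (2b) val=0 bits=0x0 at bit 7: 0x923b3200
chan (6b) val=18 bits=0x12 at bit 1: 0x923b3224
lvl (1b) val=1 bits=0x1 at bit 0: 0x923b3225
word = 0x923b3225 → big-endian bytes:
  [0]=0x92  [1]=0x3b  [2]=0x32  [3]=0x25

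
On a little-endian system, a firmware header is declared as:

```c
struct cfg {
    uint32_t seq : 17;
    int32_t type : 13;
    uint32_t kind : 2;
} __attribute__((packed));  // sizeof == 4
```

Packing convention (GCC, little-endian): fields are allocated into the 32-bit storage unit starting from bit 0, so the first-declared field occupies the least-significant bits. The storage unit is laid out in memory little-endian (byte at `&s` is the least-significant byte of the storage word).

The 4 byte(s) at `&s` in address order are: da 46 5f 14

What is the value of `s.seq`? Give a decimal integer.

[0]=0xda [1]=0x46 [2]=0x5f [3]=0x14 (little-endian) → word 0x145f46da
seq:17 @ bit 0 → (0x145f46da>>0)&0x1ffff = 0x146da  ←
type:13 @ bit 17 → (0x145f46da>>17)&0x1fff = 0xa2f
kind:2 @ bit 30 → (0x145f46da>>30)&0x3 = 0x0

83674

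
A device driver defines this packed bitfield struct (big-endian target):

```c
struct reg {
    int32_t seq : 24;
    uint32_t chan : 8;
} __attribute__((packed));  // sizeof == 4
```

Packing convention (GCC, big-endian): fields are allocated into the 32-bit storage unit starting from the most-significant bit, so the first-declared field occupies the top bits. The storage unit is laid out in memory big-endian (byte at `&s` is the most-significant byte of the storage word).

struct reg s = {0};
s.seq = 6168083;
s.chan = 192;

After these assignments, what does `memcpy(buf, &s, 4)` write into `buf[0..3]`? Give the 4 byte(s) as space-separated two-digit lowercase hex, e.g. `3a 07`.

5e 1e 13 c0

[8+:24] seq=6168083 & 0xffffff = 0x5e1e13; word=0x5e1e1300
[0+:8] chan=192 & 0xff = 0xc0; word=0x5e1e13c0
word = 0x5e1e13c0 → big-endian bytes:
  [0]=0x5e  [1]=0x1e  [2]=0x13  [3]=0xc0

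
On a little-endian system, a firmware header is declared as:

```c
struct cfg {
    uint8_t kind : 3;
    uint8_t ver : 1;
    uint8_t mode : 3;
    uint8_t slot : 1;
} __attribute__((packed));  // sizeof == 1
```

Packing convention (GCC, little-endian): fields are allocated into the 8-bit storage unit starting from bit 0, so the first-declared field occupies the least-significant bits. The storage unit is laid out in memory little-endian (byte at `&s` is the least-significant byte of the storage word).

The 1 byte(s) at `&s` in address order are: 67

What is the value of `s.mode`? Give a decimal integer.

[0]=0x67 (little-endian) → word 0x67
kind [0+:3] = (word>>0) & 0x7 = 7
ver [3+:1] = (word>>3) & 0x1 = 0
mode [4+:3] = (word>>4) & 0x7 = 6  ←
slot [7+:1] = (word>>7) & 0x1 = 0

6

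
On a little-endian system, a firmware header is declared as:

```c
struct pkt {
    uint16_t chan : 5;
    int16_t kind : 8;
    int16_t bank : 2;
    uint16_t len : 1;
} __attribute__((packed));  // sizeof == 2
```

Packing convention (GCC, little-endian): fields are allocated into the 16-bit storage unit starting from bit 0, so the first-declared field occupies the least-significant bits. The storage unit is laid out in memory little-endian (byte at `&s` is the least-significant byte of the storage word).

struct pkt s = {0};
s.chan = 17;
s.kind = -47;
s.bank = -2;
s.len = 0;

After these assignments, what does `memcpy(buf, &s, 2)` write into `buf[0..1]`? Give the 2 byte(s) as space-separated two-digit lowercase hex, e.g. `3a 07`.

chan:5 = 17 → 0x11 << 0 → word 0x0011
kind:8 = -47 → 0xd1 << 5 → word 0x1a31
bank:2 = -2 → 0x2 << 13 → word 0x5a31
len:1 = 0 → 0x0 << 15 → word 0x5a31
word = 0x5a31 → little-endian bytes:
  [0]=0x31  [1]=0x5a

31 5a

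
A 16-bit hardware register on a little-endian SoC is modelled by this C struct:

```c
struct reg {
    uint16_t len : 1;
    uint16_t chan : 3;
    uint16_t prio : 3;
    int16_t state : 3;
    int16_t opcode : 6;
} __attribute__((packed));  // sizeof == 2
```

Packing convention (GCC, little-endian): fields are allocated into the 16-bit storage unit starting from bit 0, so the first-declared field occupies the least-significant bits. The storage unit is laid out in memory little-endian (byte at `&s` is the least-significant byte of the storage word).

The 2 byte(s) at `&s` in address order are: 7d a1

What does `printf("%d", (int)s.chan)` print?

6

[0]=0x7d [1]=0xa1 (little-endian) → word 0xa17d
len [0+:1] = (word>>0) & 0x1 = 1
chan [1+:3] = (word>>1) & 0x7 = 6  ←
prio [4+:3] = (word>>4) & 0x7 = 7
state [7+:3] = (word>>7) & 0x7 = 2
opcode [10+:6] = (word>>10) & 0x3f = 40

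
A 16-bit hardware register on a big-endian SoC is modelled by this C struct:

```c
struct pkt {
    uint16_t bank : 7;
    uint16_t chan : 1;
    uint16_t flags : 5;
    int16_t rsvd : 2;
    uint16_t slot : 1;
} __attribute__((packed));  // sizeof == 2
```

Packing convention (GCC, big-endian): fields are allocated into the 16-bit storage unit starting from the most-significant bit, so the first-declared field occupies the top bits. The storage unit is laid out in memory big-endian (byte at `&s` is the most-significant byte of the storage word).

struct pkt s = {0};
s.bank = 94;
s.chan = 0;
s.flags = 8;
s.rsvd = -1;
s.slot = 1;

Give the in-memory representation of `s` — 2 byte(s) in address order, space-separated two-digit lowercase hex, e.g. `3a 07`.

bc 47

bank (7b) val=94 bits=0x5e at bit 9: 0xbc00
chan (1b) val=0 bits=0x0 at bit 8: 0xbc00
flags (5b) val=8 bits=0x8 at bit 3: 0xbc40
rsvd (2b) val=-1 bits=0x3 at bit 1: 0xbc46
slot (1b) val=1 bits=0x1 at bit 0: 0xbc47
word = 0xbc47 → big-endian bytes:
  [0]=0xbc  [1]=0x47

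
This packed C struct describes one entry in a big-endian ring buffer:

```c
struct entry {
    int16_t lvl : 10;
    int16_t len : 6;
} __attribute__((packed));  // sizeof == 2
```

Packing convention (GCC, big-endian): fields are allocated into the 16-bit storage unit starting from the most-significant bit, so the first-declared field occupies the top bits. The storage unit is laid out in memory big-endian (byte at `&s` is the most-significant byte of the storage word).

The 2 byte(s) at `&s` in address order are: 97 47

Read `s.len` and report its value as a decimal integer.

[0]=0x97 [1]=0x47 (big-endian) → word 0x9747
lvl [6+:10] = (word>>6) & 0x3ff = 605
len [0+:6] = (word>>0) & 0x3f = 7  ←
len signed 6b, MSB=0: value = 7

7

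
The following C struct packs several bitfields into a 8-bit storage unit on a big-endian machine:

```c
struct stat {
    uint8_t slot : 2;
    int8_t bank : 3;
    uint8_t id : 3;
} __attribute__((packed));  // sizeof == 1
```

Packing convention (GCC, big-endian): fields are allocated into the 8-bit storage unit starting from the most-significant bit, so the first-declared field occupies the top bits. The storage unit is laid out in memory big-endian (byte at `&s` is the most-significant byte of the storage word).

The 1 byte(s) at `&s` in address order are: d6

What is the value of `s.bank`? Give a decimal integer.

[0]=0xd6 (big-endian) → word 0xd6
slot [6+:2] = (word>>6) & 0x3 = 3
bank [3+:3] = (word>>3) & 0x7 = 2  ←
id [0+:3] = (word>>0) & 0x7 = 6
bank signed 3b, MSB=0: value = 2

2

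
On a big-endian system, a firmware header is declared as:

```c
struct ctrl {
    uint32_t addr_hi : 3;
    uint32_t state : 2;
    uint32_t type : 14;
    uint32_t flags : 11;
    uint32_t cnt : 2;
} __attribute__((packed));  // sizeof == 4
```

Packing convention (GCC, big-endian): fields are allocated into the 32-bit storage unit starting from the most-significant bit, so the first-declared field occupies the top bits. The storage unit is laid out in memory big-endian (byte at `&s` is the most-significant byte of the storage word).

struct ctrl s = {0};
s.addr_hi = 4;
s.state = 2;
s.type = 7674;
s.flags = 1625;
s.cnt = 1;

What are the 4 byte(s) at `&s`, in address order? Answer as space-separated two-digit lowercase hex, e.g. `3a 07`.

93 bf 59 65

[29+:3] addr_hi=4 & 0x7 = 0x4; word=0x80000000
[27+:2] state=2 & 0x3 = 0x2; word=0x90000000
[13+:14] type=7674 & 0x3fff = 0x1dfa; word=0x93bf4000
[2+:11] flags=1625 & 0x7ff = 0x659; word=0x93bf5964
[0+:2] cnt=1 & 0x3 = 0x1; word=0x93bf5965
word = 0x93bf5965 → big-endian bytes:
  [0]=0x93  [1]=0xbf  [2]=0x59  [3]=0x65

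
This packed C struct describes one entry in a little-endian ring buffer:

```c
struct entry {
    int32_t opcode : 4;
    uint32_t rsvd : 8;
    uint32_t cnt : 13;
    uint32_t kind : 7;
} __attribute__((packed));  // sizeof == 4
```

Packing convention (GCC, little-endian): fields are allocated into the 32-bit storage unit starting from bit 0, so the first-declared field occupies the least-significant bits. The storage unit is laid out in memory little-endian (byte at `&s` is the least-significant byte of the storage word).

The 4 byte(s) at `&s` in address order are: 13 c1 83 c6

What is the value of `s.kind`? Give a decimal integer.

[0]=0x13 [1]=0xc1 [2]=0x83 [3]=0xc6 (little-endian) → word 0xc683c113
opcode:4 @ bit 0 → (0xc683c113>>0)&0xf = 0x3
rsvd:8 @ bit 4 → (0xc683c113>>4)&0xff = 0x11
cnt:13 @ bit 12 → (0xc683c113>>12)&0x1fff = 0x83c
kind:7 @ bit 25 → (0xc683c113>>25)&0x7f = 0x63  ←

99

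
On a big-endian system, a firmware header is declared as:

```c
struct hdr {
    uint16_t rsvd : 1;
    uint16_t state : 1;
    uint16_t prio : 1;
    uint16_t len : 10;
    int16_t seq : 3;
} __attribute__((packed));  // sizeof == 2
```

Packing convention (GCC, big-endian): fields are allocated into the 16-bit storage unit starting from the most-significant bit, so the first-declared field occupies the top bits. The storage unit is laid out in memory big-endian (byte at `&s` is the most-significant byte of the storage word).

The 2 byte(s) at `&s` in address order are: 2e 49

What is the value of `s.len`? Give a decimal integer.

[0]=0x2e [1]=0x49 (big-endian) → word 0x2e49
rsvd [15+:1] = (word>>15) & 0x1 = 0
state [14+:1] = (word>>14) & 0x1 = 0
prio [13+:1] = (word>>13) & 0x1 = 1
len [3+:10] = (word>>3) & 0x3ff = 457  ←
seq [0+:3] = (word>>0) & 0x7 = 1

457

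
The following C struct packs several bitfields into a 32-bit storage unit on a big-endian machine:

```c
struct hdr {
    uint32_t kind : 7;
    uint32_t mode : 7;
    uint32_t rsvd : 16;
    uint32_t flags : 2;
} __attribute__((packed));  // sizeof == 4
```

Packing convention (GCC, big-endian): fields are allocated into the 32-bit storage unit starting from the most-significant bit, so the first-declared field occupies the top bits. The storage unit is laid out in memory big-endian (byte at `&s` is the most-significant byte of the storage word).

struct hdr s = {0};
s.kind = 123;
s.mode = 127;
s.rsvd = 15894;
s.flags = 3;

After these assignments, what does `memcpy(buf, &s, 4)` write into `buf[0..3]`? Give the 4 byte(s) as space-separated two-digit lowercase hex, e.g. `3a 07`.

f7 fc f8 5b

[25+:7] kind=123 & 0x7f = 0x7b; word=0xf6000000
[18+:7] mode=127 & 0x7f = 0x7f; word=0xf7fc0000
[2+:16] rsvd=15894 & 0xffff = 0x3e16; word=0xf7fcf858
[0+:2] flags=3 & 0x3 = 0x3; word=0xf7fcf85b
word = 0xf7fcf85b → big-endian bytes:
  [0]=0xf7  [1]=0xfc  [2]=0xf8  [3]=0x5b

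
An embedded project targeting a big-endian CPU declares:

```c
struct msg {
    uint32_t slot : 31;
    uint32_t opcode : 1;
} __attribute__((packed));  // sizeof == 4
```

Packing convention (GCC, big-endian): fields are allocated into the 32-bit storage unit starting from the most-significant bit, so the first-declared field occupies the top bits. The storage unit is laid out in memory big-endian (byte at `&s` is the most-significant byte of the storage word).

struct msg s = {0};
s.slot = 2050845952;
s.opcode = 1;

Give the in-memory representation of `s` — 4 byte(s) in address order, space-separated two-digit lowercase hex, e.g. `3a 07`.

slot (31b) val=2050845952 bits=0x7a3d6d00 at bit 1: 0xf47ada00
opcode (1b) val=1 bits=0x1 at bit 0: 0xf47ada01
word = 0xf47ada01 → big-endian bytes:
  [0]=0xf4  [1]=0x7a  [2]=0xda  [3]=0x01

f4 7a da 01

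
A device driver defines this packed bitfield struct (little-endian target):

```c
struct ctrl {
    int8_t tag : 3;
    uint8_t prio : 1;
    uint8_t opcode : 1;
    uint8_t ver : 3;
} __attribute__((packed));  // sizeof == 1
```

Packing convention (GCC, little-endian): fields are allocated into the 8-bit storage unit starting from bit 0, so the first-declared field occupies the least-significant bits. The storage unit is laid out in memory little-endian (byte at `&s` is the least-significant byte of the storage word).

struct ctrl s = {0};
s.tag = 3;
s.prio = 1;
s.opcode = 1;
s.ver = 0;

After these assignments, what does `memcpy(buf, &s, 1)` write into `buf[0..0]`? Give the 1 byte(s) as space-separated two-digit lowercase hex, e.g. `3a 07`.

tag:3 = 3 → 0x3 << 0 → word 0x03
prio:1 = 1 → 0x1 << 3 → word 0x0b
opcode:1 = 1 → 0x1 << 4 → word 0x1b
ver:3 = 0 → 0x0 << 5 → word 0x1b
word = 0x1b → little-endian bytes:
  [0]=0x1b

1b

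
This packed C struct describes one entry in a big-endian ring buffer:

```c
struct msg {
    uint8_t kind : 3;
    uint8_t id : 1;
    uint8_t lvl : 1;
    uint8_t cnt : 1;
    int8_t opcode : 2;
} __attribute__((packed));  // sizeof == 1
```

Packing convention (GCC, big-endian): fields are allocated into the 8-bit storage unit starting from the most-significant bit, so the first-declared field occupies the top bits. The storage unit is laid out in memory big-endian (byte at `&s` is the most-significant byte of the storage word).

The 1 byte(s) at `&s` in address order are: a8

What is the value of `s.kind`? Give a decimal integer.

[0]=0xa8 (big-endian) → word 0xa8
kind:3 @ bit 5 → (0xa8>>5)&0x7 = 0x5  ←
id:1 @ bit 4 → (0xa8>>4)&0x1 = 0x0
lvl:1 @ bit 3 → (0xa8>>3)&0x1 = 0x1
cnt:1 @ bit 2 → (0xa8>>2)&0x1 = 0x0
opcode:2 @ bit 0 → (0xa8>>0)&0x3 = 0x0

5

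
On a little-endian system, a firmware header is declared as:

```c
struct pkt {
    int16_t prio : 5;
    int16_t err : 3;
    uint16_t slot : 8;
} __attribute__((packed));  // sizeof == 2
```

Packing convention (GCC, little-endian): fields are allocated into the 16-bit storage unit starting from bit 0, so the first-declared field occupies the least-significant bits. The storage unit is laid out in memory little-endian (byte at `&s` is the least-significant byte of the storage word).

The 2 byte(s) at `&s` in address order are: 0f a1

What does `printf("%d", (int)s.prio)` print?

[0]=0x0f [1]=0xa1 (little-endian) → word 0xa10f
prio [0+:5] = (word>>0) & 0x1f = 15  ←
err [5+:3] = (word>>5) & 0x7 = 0
slot [8+:8] = (word>>8) & 0xff = 161
prio signed 5b, MSB=0: value = 15

15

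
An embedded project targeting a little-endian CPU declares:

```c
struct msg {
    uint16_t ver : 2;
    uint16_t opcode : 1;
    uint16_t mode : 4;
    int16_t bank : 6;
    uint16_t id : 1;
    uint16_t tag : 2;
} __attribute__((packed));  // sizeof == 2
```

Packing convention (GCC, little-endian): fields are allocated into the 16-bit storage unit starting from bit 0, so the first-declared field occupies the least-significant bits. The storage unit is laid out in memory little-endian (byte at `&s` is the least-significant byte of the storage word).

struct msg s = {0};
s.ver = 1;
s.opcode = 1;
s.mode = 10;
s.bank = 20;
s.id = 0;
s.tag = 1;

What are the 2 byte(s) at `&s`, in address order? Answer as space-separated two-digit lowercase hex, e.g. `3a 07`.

ver:2 = 1 → 0x1 << 0 → word 0x0001
opcode:1 = 1 → 0x1 << 2 → word 0x0005
mode:4 = 10 → 0xa << 3 → word 0x0055
bank:6 = 20 → 0x14 << 7 → word 0x0a55
id:1 = 0 → 0x0 << 13 → word 0x0a55
tag:2 = 1 → 0x1 << 14 → word 0x4a55
word = 0x4a55 → little-endian bytes:
  [0]=0x55  [1]=0x4a

55 4a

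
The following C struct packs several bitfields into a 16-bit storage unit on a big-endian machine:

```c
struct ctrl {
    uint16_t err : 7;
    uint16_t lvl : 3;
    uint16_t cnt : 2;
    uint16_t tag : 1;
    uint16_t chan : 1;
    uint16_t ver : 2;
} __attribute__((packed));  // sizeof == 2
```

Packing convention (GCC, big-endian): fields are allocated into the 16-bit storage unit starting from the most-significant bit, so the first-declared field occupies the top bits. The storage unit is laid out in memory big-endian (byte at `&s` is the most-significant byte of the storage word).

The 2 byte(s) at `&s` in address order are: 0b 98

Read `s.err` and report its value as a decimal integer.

5

[0]=0x0b [1]=0x98 (big-endian) → word 0x0b98
err:7 @ bit 9 → (0x0b98>>9)&0x7f = 0x5  ←
lvl:3 @ bit 6 → (0x0b98>>6)&0x7 = 0x6
cnt:2 @ bit 4 → (0x0b98>>4)&0x3 = 0x1
tag:1 @ bit 3 → (0x0b98>>3)&0x1 = 0x1
chan:1 @ bit 2 → (0x0b98>>2)&0x1 = 0x0
ver:2 @ bit 0 → (0x0b98>>0)&0x3 = 0x0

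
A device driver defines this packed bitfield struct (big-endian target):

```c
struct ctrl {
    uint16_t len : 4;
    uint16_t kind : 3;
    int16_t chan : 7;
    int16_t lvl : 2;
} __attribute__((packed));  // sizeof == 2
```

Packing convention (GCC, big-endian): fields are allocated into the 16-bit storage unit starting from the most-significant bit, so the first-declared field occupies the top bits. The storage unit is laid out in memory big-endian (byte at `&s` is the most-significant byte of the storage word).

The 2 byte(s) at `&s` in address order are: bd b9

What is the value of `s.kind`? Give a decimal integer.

[0]=0xbd [1]=0xb9 (big-endian) → word 0xbdb9
len [12+:4] = (word>>12) & 0xf = 11
kind [9+:3] = (word>>9) & 0x7 = 6  ←
chan [2+:7] = (word>>2) & 0x7f = 110
lvl [0+:2] = (word>>0) & 0x3 = 1

6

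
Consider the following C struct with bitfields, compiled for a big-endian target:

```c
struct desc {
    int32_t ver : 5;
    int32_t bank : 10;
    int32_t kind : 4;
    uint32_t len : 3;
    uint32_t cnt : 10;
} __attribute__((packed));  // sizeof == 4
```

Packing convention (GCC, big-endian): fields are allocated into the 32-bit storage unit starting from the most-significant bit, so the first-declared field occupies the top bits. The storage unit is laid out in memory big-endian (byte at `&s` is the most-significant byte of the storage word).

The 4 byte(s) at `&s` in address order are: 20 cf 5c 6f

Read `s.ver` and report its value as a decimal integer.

4

[0]=0x20 [1]=0xcf [2]=0x5c [3]=0x6f (big-endian) → word 0x20cf5c6f
ver [27+:5] = (word>>27) & 0x1f = 4  ←
bank [17+:10] = (word>>17) & 0x3ff = 103
kind [13+:4] = (word>>13) & 0xf = 10
len [10+:3] = (word>>10) & 0x7 = 7
cnt [0+:10] = (word>>0) & 0x3ff = 111
ver signed 5b, MSB=0: value = 4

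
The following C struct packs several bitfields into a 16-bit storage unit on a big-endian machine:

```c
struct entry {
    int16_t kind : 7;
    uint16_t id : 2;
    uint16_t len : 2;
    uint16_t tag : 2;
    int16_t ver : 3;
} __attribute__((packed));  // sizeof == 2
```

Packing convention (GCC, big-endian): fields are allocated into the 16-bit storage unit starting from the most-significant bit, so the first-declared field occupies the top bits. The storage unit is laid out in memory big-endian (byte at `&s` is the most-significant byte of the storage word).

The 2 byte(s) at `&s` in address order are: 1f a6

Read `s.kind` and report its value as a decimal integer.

15

[0]=0x1f [1]=0xa6 (big-endian) → word 0x1fa6
kind [9+:7] = (word>>9) & 0x7f = 15  ←
id [7+:2] = (word>>7) & 0x3 = 3
len [5+:2] = (word>>5) & 0x3 = 1
tag [3+:2] = (word>>3) & 0x3 = 0
ver [0+:3] = (word>>0) & 0x7 = 6
kind signed 7b, MSB=0: value = 15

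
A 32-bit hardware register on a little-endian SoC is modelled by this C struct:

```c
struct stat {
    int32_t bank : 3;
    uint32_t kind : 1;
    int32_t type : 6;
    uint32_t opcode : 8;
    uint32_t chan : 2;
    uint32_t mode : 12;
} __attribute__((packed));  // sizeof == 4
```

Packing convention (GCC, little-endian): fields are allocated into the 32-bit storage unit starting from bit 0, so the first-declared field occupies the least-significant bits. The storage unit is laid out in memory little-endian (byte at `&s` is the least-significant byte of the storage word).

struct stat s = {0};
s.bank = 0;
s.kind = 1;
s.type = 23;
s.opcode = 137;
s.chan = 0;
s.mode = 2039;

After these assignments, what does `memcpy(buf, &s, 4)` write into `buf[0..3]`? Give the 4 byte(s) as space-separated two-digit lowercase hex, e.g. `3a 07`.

[0+:3] bank=0 & 0x7 = 0x0; word=0x00000000
[3+:1] kind=1 & 0x1 = 0x1; word=0x00000008
[4+:6] type=23 & 0x3f = 0x17; word=0x00000178
[10+:8] opcode=137 & 0xff = 0x89; word=0x00022578
[18+:2] chan=0 & 0x3 = 0x0; word=0x00022578
[20+:12] mode=2039 & 0xfff = 0x7f7; word=0x7f722578
word = 0x7f722578 → little-endian bytes:
  [0]=0x78  [1]=0x25  [2]=0x72  [3]=0x7f

78 25 72 7f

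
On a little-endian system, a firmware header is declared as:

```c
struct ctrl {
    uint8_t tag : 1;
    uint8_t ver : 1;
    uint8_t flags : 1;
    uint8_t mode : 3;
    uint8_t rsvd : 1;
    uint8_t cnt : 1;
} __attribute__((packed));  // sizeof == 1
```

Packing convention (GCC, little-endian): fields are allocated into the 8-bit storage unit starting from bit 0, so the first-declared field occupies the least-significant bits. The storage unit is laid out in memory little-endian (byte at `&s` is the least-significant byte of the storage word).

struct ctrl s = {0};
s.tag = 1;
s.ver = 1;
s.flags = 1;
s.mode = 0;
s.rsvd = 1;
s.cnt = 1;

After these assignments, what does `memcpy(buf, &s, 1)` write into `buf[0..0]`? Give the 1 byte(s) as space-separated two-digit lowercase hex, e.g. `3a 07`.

tag:1 = 1 → 0x1 << 0 → word 0x01
ver:1 = 1 → 0x1 << 1 → word 0x03
flags:1 = 1 → 0x1 << 2 → word 0x07
mode:3 = 0 → 0x0 << 3 → word 0x07
rsvd:1 = 1 → 0x1 << 6 → word 0x47
cnt:1 = 1 → 0x1 << 7 → word 0xc7
word = 0xc7 → little-endian bytes:
  [0]=0xc7

c7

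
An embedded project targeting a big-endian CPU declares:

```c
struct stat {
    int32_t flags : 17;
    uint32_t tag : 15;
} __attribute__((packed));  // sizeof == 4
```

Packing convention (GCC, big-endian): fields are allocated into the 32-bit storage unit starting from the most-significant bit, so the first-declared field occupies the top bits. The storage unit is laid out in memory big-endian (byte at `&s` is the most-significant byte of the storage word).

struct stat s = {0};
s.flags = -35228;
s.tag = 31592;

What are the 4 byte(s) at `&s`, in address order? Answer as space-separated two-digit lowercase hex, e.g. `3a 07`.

flags (17b) val=-35228 bits=0x17664 at bit 15: 0xbb320000
tag (15b) val=31592 bits=0x7b68 at bit 0: 0xbb327b68
word = 0xbb327b68 → big-endian bytes:
  [0]=0xbb  [1]=0x32  [2]=0x7b  [3]=0x68

bb 32 7b 68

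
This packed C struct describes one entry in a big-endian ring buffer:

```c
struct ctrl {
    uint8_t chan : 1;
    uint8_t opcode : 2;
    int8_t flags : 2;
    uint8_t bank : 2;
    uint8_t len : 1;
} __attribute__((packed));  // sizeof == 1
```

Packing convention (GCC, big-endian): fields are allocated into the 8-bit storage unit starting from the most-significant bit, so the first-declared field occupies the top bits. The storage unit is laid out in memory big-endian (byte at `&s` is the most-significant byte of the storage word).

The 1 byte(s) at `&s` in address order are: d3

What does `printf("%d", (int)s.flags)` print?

-2

[0]=0xd3 (big-endian) → word 0xd3
chan [7+:1] = (word>>7) & 0x1 = 1
opcode [5+:2] = (word>>5) & 0x3 = 2
flags [3+:2] = (word>>3) & 0x3 = 2  ←
bank [1+:2] = (word>>1) & 0x3 = 1
len [0+:1] = (word>>0) & 0x1 = 1
flags signed 2b, MSB=1: 2 - 4 = -2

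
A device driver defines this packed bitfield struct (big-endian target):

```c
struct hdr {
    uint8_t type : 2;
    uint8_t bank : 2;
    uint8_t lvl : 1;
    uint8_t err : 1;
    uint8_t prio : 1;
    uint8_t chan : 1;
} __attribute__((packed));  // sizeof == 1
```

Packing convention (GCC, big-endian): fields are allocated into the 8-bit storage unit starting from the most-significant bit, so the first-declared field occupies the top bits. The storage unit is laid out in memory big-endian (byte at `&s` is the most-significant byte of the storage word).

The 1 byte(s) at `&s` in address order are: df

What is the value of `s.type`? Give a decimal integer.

[0]=0xdf (big-endian) → word 0xdf
type [6+:2] = (word>>6) & 0x3 = 3  ←
bank [4+:2] = (word>>4) & 0x3 = 1
lvl [3+:1] = (word>>3) & 0x1 = 1
err [2+:1] = (word>>2) & 0x1 = 1
prio [1+:1] = (word>>1) & 0x1 = 1
chan [0+:1] = (word>>0) & 0x1 = 1

3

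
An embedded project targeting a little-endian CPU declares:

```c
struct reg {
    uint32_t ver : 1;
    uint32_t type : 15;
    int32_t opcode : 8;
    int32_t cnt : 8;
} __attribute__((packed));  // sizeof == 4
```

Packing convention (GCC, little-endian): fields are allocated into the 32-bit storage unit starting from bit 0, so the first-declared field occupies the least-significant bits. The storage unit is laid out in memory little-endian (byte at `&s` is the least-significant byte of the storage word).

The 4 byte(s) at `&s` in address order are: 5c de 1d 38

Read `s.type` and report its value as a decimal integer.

[0]=0x5c [1]=0xde [2]=0x1d [3]=0x38 (little-endian) → word 0x381dde5c
ver:1 @ bit 0 → (0x381dde5c>>0)&0x1 = 0x0
type:15 @ bit 1 → (0x381dde5c>>1)&0x7fff = 0x6f2e  ←
opcode:8 @ bit 16 → (0x381dde5c>>16)&0xff = 0x1d
cnt:8 @ bit 24 → (0x381dde5c>>24)&0xff = 0x38

28462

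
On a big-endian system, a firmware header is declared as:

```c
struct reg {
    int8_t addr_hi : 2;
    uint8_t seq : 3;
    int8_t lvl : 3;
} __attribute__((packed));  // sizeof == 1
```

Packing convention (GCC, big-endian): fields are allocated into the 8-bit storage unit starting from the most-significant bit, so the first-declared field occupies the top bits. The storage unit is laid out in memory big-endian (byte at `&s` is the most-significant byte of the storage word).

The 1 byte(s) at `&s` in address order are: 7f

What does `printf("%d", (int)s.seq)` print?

7

[0]=0x7f (big-endian) → word 0x7f
addr_hi [6+:2] = (word>>6) & 0x3 = 1
seq [3+:3] = (word>>3) & 0x7 = 7  ←
lvl [0+:3] = (word>>0) & 0x7 = 7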